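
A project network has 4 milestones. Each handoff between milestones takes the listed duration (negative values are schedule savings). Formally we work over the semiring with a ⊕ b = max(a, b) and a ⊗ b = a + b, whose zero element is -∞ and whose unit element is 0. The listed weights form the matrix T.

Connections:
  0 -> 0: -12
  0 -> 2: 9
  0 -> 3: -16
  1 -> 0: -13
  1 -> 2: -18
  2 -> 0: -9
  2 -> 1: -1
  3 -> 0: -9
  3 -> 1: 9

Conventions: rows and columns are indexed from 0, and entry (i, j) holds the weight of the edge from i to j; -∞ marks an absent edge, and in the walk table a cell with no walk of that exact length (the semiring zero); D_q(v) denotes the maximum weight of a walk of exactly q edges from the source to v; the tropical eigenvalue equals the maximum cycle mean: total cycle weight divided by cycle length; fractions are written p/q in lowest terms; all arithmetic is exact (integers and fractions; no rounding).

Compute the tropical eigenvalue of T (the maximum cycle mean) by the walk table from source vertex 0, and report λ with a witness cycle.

q=0: [0, -∞, -∞, -∞]
q=1: [-12, -∞, 9, -16]
q=2: [0, 8, -3, -28]
q=3: [-5, -4, 9, -16]
q=4: [0, 8, 4, -21]
Optimal cycle mean attained by: cycle 0->2->0, total 9 + (-9), length 2.
Answer: λ = 0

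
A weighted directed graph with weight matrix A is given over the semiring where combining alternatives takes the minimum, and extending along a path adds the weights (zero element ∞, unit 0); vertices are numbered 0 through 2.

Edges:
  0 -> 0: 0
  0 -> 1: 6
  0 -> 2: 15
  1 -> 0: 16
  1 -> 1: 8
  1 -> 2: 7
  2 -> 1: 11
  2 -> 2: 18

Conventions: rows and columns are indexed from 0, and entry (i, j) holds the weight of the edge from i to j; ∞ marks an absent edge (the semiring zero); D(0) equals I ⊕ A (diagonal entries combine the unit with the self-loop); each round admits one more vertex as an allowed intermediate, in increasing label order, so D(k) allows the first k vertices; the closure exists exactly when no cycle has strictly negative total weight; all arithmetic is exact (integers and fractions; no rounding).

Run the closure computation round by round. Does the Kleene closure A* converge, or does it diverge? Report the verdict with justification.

D(0):
  [0, 6, 15]
  [16, 0, 7]
  [∞, 11, 0]
D(1):
  [0, 6, 15]
  [16, 0, 7]
  [∞, 11, 0]
D(2):
  [0, 6, 13]
  [16, 0, 7]
  [27, 11, 0]
D(3):
  [0, 6, 13]
  [16, 0, 7]
  [27, 11, 0]
Key observation: every diagonal entry stays at the unit through all rounds, so no improving cycle exists.
Answer: CONVERGES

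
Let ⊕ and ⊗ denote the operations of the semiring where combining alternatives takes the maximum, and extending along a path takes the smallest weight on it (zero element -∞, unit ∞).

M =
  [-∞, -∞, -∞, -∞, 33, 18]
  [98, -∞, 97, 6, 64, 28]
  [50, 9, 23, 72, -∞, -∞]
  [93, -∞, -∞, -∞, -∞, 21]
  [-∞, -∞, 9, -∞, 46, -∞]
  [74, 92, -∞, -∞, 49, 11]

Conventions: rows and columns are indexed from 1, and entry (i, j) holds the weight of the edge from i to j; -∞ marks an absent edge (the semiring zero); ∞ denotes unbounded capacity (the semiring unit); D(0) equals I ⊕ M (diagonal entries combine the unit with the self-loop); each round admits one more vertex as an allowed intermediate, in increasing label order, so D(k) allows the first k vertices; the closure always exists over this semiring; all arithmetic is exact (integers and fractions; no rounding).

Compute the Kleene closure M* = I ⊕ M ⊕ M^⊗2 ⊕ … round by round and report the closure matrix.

D(0):
  [∞, -∞, -∞, -∞, 33, 18]
  [98, ∞, 97, 6, 64, 28]
  [50, 9, ∞, 72, -∞, -∞]
  [93, -∞, -∞, ∞, -∞, 21]
  [-∞, -∞, 9, -∞, ∞, -∞]
  [74, 92, -∞, -∞, 49, ∞]
D(1):
  [∞, -∞, -∞, -∞, 33, 18]
  [98, ∞, 97, 6, 64, 28]
  [50, 9, ∞, 72, 33, 18]
  [93, -∞, -∞, ∞, 33, 21]
  [-∞, -∞, 9, -∞, ∞, -∞]
  [74, 92, -∞, -∞, 49, ∞]
D(2):
  [∞, -∞, -∞, -∞, 33, 18]
  [98, ∞, 97, 6, 64, 28]
  [50, 9, ∞, 72, 33, 18]
  [93, -∞, -∞, ∞, 33, 21]
  [-∞, -∞, 9, -∞, ∞, -∞]
  [92, 92, 92, 6, 64, ∞]
D(3):
  [∞, -∞, -∞, -∞, 33, 18]
  [98, ∞, 97, 72, 64, 28]
  [50, 9, ∞, 72, 33, 18]
  [93, -∞, -∞, ∞, 33, 21]
  [9, 9, 9, 9, ∞, 9]
  [92, 92, 92, 72, 64, ∞]
D(4):
  [∞, -∞, -∞, -∞, 33, 18]
  [98, ∞, 97, 72, 64, 28]
  [72, 9, ∞, 72, 33, 21]
  [93, -∞, -∞, ∞, 33, 21]
  [9, 9, 9, 9, ∞, 9]
  [92, 92, 92, 72, 64, ∞]
D(5):
  [∞, 9, 9, 9, 33, 18]
  [98, ∞, 97, 72, 64, 28]
  [72, 9, ∞, 72, 33, 21]
  [93, 9, 9, ∞, 33, 21]
  [9, 9, 9, 9, ∞, 9]
  [92, 92, 92, 72, 64, ∞]
D(6):
  [∞, 18, 18, 18, 33, 18]
  [98, ∞, 97, 72, 64, 28]
  [72, 21, ∞, 72, 33, 21]
  [93, 21, 21, ∞, 33, 21]
  [9, 9, 9, 9, ∞, 9]
  [92, 92, 92, 72, 64, ∞]
Answer: M* = [[∞, 18, 18, 18, 33, 18], [98, ∞, 97, 72, 64, 28], [72, 21, ∞, 72, 33, 21], [93, 21, 21, ∞, 33, 21], [9, 9, 9, 9, ∞, 9], [92, 92, 92, 72, 64, ∞]]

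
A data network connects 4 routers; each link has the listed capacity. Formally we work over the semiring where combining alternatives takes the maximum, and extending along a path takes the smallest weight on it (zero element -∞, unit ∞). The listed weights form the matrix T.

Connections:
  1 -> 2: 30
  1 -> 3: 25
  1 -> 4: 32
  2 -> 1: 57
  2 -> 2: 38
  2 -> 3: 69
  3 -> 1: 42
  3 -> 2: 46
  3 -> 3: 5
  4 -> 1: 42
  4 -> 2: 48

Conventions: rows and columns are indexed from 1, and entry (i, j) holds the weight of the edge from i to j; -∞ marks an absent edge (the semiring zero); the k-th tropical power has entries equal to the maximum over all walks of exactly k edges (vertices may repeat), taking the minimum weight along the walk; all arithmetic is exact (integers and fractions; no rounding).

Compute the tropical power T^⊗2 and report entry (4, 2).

T^⊗2:
  [32, 32, 30, -∞]
  [42, 46, 38, 32]
  [46, 38, 46, 32]
  [48, 38, 48, 32]
Key observation: the optimum is the walk 4->2->2, with weight 48 min 38 = 38.
Optimal value attained by: walk 4->2->2.
Answer: (T^⊗2)[4][2] = 38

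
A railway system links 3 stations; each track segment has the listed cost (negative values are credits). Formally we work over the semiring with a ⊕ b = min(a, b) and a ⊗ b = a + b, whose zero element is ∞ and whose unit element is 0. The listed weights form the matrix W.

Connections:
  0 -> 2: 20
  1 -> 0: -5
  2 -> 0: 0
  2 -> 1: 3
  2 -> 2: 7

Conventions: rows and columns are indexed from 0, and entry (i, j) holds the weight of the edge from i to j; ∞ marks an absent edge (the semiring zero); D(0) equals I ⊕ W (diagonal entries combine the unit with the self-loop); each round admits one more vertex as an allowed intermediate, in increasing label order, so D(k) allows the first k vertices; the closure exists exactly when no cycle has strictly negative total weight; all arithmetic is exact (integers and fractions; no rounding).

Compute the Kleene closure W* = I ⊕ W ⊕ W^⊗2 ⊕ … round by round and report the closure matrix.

D(0):
  [0, ∞, 20]
  [-5, 0, ∞]
  [0, 3, 0]
D(1):
  [0, ∞, 20]
  [-5, 0, 15]
  [0, 3, 0]
D(2):
  [0, ∞, 20]
  [-5, 0, 15]
  [-2, 3, 0]
D(3):
  [0, 23, 20]
  [-5, 0, 15]
  [-2, 3, 0]
Answer: W* = [[0, 23, 20], [-5, 0, 15], [-2, 3, 0]]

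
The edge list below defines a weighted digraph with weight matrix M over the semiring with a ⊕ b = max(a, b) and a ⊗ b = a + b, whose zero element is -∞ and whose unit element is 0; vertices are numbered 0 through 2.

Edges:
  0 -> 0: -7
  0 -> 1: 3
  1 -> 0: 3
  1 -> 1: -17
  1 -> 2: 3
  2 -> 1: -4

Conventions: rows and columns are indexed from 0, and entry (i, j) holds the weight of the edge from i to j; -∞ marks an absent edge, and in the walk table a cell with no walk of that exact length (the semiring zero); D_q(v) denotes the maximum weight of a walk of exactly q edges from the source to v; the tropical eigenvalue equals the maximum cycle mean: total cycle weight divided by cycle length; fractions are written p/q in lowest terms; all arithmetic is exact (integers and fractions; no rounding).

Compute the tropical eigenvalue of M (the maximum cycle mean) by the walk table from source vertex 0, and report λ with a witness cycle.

q=0: [0, -∞, -∞]
q=1: [-7, 3, -∞]
q=2: [6, -4, 6]
q=3: [-1, 9, -1]
Optimal cycle mean attained by: cycle 0->1->0, total 3 + 3, length 2.
Answer: λ = 3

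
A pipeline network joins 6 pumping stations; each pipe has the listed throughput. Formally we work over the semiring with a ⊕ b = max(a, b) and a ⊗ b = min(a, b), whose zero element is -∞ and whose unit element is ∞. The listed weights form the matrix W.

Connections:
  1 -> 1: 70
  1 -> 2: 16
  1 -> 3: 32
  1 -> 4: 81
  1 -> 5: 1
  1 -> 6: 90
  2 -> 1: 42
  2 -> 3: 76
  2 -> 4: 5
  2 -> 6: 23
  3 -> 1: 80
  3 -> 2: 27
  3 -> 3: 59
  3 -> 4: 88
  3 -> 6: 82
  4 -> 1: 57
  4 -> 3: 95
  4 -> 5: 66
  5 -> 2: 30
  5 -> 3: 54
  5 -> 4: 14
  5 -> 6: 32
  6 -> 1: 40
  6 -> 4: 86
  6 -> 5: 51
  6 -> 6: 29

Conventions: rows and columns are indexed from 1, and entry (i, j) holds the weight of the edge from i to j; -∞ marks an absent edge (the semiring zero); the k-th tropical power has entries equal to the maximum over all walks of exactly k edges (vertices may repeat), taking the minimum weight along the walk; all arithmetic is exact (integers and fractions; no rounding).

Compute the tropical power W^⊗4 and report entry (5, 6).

W^⊗2:
  [70, 27, 81, 86, 66, 70]
  [76, 27, 59, 76, 23, 76]
  [70, 27, 88, 82, 66, 80]
  [80, 30, 59, 88, 1, 82]
  [54, 27, 54, 54, 32, 54]
  [57, 30, 86, 40, 66, 40]
W^⊗3:
  [80, 30, 86, 81, 66, 81]
  [70, 27, 76, 76, 66, 76]
  [80, 30, 82, 88, 66, 82]
  [70, 27, 88, 82, 66, 80]
  [54, 30, 54, 54, 54, 54]
  [80, 30, 59, 86, 40, 82]
W^⊗4:
  [80, 30, 81, 86, 66, 82]
  [76, 30, 76, 76, 66, 76]
  [80, 30, 88, 82, 66, 82]
  [80, 30, 82, 88, 66, 82]
  [54, 30, 54, 54, 54, 54]
  [70, 30, 86, 82, 66, 80]
Key observation: the optimum is the walk 5->3->4->3->6, with weight 54 min 88 min 95 min 82 = 54.
Optimal value attained by: walk 5->3->4->3->6.
Answer: (W^⊗4)[5][6] = 54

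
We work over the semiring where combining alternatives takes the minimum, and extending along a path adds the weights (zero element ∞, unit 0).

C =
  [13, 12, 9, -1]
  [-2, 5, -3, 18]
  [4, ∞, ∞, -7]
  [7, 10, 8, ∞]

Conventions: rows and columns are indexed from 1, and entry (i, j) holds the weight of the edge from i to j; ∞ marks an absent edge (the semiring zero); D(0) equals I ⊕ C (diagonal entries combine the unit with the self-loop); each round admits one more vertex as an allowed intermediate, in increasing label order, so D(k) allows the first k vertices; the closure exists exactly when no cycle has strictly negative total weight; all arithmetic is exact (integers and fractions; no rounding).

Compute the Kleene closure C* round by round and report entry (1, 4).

D(0):
  [0, 12, 9, -1]
  [-2, 0, -3, 18]
  [4, ∞, 0, -7]
  [7, 10, 8, 0]
D(1):
  [0, 12, 9, -1]
  [-2, 0, -3, -3]
  [4, 16, 0, -7]
  [7, 10, 8, 0]
D(2):
  [0, 12, 9, -1]
  [-2, 0, -3, -3]
  [4, 16, 0, -7]
  [7, 10, 7, 0]
D(3):
  [0, 12, 9, -1]
  [-2, 0, -3, -10]
  [4, 16, 0, -7]
  [7, 10, 7, 0]
D(4):
  [0, 9, 6, -1]
  [-3, 0, -3, -10]
  [0, 3, 0, -7]
  [7, 10, 7, 0]
Answer: C*[1][4] = -1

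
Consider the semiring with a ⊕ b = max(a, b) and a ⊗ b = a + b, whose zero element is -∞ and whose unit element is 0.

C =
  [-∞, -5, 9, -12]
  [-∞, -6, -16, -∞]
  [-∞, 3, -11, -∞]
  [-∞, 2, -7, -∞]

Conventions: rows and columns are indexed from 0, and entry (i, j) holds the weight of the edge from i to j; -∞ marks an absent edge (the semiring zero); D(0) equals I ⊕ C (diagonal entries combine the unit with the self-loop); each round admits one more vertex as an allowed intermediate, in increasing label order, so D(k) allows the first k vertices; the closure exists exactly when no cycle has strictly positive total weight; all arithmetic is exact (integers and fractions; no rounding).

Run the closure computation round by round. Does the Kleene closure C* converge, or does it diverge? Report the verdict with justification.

D(0):
  [0, -5, 9, -12]
  [-∞, 0, -16, -∞]
  [-∞, 3, 0, -∞]
  [-∞, 2, -7, 0]
D(1):
  [0, -5, 9, -12]
  [-∞, 0, -16, -∞]
  [-∞, 3, 0, -∞]
  [-∞, 2, -7, 0]
D(2):
  [0, -5, 9, -12]
  [-∞, 0, -16, -∞]
  [-∞, 3, 0, -∞]
  [-∞, 2, -7, 0]
D(3):
  [0, 12, 9, -12]
  [-∞, 0, -16, -∞]
  [-∞, 3, 0, -∞]
  [-∞, 2, -7, 0]
D(4):
  [0, 12, 9, -12]
  [-∞, 0, -16, -∞]
  [-∞, 3, 0, -∞]
  [-∞, 2, -7, 0]
Key observation: every diagonal entry stays at the unit through all rounds, so no improving cycle exists.
Answer: CONVERGES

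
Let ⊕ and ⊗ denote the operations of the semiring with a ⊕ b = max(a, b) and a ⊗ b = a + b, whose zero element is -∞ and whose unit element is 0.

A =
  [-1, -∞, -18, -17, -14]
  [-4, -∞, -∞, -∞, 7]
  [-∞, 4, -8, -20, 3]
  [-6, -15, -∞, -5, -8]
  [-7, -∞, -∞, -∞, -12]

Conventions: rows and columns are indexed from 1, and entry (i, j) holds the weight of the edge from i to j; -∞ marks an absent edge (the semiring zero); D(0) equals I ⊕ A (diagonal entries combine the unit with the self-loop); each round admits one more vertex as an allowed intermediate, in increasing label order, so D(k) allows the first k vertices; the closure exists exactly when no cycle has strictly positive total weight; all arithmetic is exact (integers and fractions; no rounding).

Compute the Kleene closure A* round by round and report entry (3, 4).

D(0):
  [0, -∞, -18, -17, -14]
  [-4, 0, -∞, -∞, 7]
  [-∞, 4, 0, -20, 3]
  [-6, -15, -∞, 0, -8]
  [-7, -∞, -∞, -∞, 0]
D(1):
  [0, -∞, -18, -17, -14]
  [-4, 0, -22, -21, 7]
  [-∞, 4, 0, -20, 3]
  [-6, -15, -24, 0, -8]
  [-7, -∞, -25, -24, 0]
D(2):
  [0, -∞, -18, -17, -14]
  [-4, 0, -22, -21, 7]
  [0, 4, 0, -17, 11]
  [-6, -15, -24, 0, -8]
  [-7, -∞, -25, -24, 0]
D(3):
  [0, -14, -18, -17, -7]
  [-4, 0, -22, -21, 7]
  [0, 4, 0, -17, 11]
  [-6, -15, -24, 0, -8]
  [-7, -21, -25, -24, 0]
D(4):
  [0, -14, -18, -17, -7]
  [-4, 0, -22, -21, 7]
  [0, 4, 0, -17, 11]
  [-6, -15, -24, 0, -8]
  [-7, -21, -25, -24, 0]
D(5):
  [0, -14, -18, -17, -7]
  [0, 0, -18, -17, 7]
  [4, 4, 0, -13, 11]
  [-6, -15, -24, 0, -8]
  [-7, -21, -25, -24, 0]
Answer: A*[3][4] = -13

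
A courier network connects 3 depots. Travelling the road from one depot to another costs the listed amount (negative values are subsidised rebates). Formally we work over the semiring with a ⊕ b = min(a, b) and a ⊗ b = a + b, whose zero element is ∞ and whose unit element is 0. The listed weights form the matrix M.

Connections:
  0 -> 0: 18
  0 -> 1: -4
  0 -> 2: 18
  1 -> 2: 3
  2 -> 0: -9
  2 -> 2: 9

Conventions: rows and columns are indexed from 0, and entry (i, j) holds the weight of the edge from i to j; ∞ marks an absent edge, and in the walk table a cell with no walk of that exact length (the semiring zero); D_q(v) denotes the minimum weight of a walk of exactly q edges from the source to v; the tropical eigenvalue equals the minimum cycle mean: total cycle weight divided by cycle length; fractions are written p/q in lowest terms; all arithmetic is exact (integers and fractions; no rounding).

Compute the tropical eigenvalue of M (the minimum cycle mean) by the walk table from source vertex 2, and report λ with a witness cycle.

q=0: [∞, ∞, 0]
q=1: [-9, ∞, 9]
q=2: [0, -13, 9]
q=3: [0, -4, -10]
Optimal cycle mean attained by: cycle 0->1->2->0, total (-4) + 3 + (-9), length 3.
Answer: λ = -10/3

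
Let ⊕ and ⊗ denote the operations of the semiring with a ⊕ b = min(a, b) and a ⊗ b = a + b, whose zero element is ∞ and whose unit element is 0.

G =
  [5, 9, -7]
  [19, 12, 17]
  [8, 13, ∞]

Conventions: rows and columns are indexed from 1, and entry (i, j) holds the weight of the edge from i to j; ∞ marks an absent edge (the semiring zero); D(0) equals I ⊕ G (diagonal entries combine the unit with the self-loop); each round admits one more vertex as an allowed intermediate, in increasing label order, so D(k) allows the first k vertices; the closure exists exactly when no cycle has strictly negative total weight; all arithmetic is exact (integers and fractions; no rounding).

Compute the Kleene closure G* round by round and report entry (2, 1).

D(0):
  [0, 9, -7]
  [19, 0, 17]
  [8, 13, 0]
D(1):
  [0, 9, -7]
  [19, 0, 12]
  [8, 13, 0]
D(2):
  [0, 9, -7]
  [19, 0, 12]
  [8, 13, 0]
D(3):
  [0, 6, -7]
  [19, 0, 12]
  [8, 13, 0]
Answer: G*[2][1] = 19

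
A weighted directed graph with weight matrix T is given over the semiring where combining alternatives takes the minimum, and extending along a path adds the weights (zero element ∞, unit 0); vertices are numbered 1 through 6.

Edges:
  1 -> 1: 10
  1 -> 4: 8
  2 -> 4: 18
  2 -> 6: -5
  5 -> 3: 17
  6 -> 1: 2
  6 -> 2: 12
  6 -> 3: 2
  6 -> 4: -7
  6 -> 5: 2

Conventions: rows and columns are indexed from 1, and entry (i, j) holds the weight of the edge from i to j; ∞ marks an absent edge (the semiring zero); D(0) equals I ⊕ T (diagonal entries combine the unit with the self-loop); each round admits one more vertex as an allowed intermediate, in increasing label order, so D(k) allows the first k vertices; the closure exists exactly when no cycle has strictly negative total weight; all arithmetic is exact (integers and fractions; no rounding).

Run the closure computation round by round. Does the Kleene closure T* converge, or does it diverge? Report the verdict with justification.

D(0):
  [0, ∞, ∞, 8, ∞, ∞]
  [∞, 0, ∞, 18, ∞, -5]
  [∞, ∞, 0, ∞, ∞, ∞]
  [∞, ∞, ∞, 0, ∞, ∞]
  [∞, ∞, 17, ∞, 0, ∞]
  [2, 12, 2, -7, 2, 0]
D(1):
  [0, ∞, ∞, 8, ∞, ∞]
  [∞, 0, ∞, 18, ∞, -5]
  [∞, ∞, 0, ∞, ∞, ∞]
  [∞, ∞, ∞, 0, ∞, ∞]
  [∞, ∞, 17, ∞, 0, ∞]
  [2, 12, 2, -7, 2, 0]
D(2):
  [0, ∞, ∞, 8, ∞, ∞]
  [∞, 0, ∞, 18, ∞, -5]
  [∞, ∞, 0, ∞, ∞, ∞]
  [∞, ∞, ∞, 0, ∞, ∞]
  [∞, ∞, 17, ∞, 0, ∞]
  [2, 12, 2, -7, 2, 0]
D(3):
  [0, ∞, ∞, 8, ∞, ∞]
  [∞, 0, ∞, 18, ∞, -5]
  [∞, ∞, 0, ∞, ∞, ∞]
  [∞, ∞, ∞, 0, ∞, ∞]
  [∞, ∞, 17, ∞, 0, ∞]
  [2, 12, 2, -7, 2, 0]
D(4):
  [0, ∞, ∞, 8, ∞, ∞]
  [∞, 0, ∞, 18, ∞, -5]
  [∞, ∞, 0, ∞, ∞, ∞]
  [∞, ∞, ∞, 0, ∞, ∞]
  [∞, ∞, 17, ∞, 0, ∞]
  [2, 12, 2, -7, 2, 0]
D(5):
  [0, ∞, ∞, 8, ∞, ∞]
  [∞, 0, ∞, 18, ∞, -5]
  [∞, ∞, 0, ∞, ∞, ∞]
  [∞, ∞, ∞, 0, ∞, ∞]
  [∞, ∞, 17, ∞, 0, ∞]
  [2, 12, 2, -7, 2, 0]
D(6):
  [0, ∞, ∞, 8, ∞, ∞]
  [-3, 0, -3, -12, -3, -5]
  [∞, ∞, 0, ∞, ∞, ∞]
  [∞, ∞, ∞, 0, ∞, ∞]
  [∞, ∞, 17, ∞, 0, ∞]
  [2, 12, 2, -7, 2, 0]
Key observation: every diagonal entry stays at the unit through all rounds, so no improving cycle exists.
Answer: CONVERGES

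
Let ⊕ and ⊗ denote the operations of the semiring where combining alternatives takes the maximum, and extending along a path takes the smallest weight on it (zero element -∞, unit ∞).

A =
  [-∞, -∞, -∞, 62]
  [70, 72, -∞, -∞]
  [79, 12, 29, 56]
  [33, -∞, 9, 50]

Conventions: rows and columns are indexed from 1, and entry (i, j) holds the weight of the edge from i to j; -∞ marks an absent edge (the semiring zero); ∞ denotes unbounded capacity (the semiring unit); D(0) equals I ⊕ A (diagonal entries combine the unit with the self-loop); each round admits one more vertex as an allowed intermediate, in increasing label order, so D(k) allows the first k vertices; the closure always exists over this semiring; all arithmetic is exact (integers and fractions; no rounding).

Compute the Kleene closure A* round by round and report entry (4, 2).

D(0):
  [∞, -∞, -∞, 62]
  [70, ∞, -∞, -∞]
  [79, 12, ∞, 56]
  [33, -∞, 9, ∞]
D(1):
  [∞, -∞, -∞, 62]
  [70, ∞, -∞, 62]
  [79, 12, ∞, 62]
  [33, -∞, 9, ∞]
D(2):
  [∞, -∞, -∞, 62]
  [70, ∞, -∞, 62]
  [79, 12, ∞, 62]
  [33, -∞, 9, ∞]
D(3):
  [∞, -∞, -∞, 62]
  [70, ∞, -∞, 62]
  [79, 12, ∞, 62]
  [33, 9, 9, ∞]
D(4):
  [∞, 9, 9, 62]
  [70, ∞, 9, 62]
  [79, 12, ∞, 62]
  [33, 9, 9, ∞]
Answer: A*[4][2] = 9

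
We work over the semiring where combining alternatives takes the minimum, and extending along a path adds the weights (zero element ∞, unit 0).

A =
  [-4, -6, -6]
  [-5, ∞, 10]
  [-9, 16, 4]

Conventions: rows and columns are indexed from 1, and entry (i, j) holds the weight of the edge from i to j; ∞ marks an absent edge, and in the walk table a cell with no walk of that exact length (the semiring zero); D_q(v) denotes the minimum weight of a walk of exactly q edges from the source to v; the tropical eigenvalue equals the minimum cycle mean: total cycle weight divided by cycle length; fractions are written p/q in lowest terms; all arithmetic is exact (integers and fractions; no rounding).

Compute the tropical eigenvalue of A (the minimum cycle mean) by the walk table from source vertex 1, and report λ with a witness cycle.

q=0: [0, ∞, ∞]
q=1: [-4, -6, -6]
q=2: [-15, -10, -10]
q=3: [-19, -21, -21]
Optimal cycle mean attained by: cycle 1->3->1, total (-6) + (-9), length 2.
Answer: λ = -15/2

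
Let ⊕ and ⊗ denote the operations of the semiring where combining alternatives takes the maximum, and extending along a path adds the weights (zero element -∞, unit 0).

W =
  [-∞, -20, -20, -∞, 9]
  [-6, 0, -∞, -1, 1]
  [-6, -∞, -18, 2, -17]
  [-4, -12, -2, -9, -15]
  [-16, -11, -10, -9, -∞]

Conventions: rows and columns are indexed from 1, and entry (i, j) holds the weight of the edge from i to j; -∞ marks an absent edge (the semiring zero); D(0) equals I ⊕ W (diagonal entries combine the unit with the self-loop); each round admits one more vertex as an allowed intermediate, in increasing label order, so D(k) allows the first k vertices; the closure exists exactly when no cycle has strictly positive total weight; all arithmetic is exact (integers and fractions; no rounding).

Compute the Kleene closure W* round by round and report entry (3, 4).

D(0):
  [0, -20, -20, -∞, 9]
  [-6, 0, -∞, -1, 1]
  [-6, -∞, 0, 2, -17]
  [-4, -12, -2, 0, -15]
  [-16, -11, -10, -9, 0]
D(1):
  [0, -20, -20, -∞, 9]
  [-6, 0, -26, -1, 3]
  [-6, -26, 0, 2, 3]
  [-4, -12, -2, 0, 5]
  [-16, -11, -10, -9, 0]
D(2):
  [0, -20, -20, -21, 9]
  [-6, 0, -26, -1, 3]
  [-6, -26, 0, 2, 3]
  [-4, -12, -2, 0, 5]
  [-16, -11, -10, -9, 0]
D(3):
  [0, -20, -20, -18, 9]
  [-6, 0, -26, -1, 3]
  [-6, -26, 0, 2, 3]
  [-4, -12, -2, 0, 5]
  [-16, -11, -10, -8, 0]
D(4):
  [0, -20, -20, -18, 9]
  [-5, 0, -3, -1, 4]
  [-2, -10, 0, 2, 7]
  [-4, -12, -2, 0, 5]
  [-12, -11, -10, -8, 0]
D(5):
  [0, -2, -1, 1, 9]
  [-5, 0, -3, -1, 4]
  [-2, -4, 0, 2, 7]
  [-4, -6, -2, 0, 5]
  [-12, -11, -10, -8, 0]
Answer: W*[3][4] = 2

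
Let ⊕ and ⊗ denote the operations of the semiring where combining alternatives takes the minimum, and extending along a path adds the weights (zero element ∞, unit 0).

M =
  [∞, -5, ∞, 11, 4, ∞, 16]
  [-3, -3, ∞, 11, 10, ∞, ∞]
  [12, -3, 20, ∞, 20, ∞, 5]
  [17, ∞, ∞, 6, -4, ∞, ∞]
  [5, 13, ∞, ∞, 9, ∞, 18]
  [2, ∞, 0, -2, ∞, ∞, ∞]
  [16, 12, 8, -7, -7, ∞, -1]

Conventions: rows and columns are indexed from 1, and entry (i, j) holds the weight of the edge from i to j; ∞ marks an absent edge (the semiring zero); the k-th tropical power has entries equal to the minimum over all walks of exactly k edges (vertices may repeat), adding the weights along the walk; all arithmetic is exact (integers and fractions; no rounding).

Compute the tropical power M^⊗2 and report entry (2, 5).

M^⊗2:
  [-8, -8, 24, 6, 5, ∞, 15]
  [-6, -8, ∞, 8, 1, ∞, 13]
  [-6, -6, 13, -2, -2, ∞, 4]
  [1, 9, ∞, 12, 2, ∞, 14]
  [10, 0, 26, 11, 9, ∞, 17]
  [12, -3, 20, 4, -6, ∞, 5]
  [-2, 5, 7, -8, -11, ∞, -2]
Key observation: the optimum is the walk 2->1->5, with weight (-3) + 4 = 1.
Optimal value attained by: walk 2->1->5.
Answer: (M^⊗2)[2][5] = 1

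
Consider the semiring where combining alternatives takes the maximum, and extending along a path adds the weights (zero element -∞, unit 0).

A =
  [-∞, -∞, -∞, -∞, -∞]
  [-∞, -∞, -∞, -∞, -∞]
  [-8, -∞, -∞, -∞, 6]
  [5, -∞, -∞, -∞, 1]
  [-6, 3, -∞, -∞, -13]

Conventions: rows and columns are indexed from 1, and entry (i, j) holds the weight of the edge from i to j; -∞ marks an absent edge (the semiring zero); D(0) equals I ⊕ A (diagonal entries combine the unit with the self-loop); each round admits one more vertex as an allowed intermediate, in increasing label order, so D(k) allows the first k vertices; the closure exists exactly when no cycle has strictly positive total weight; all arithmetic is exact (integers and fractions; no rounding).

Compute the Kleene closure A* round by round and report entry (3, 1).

D(0):
  [0, -∞, -∞, -∞, -∞]
  [-∞, 0, -∞, -∞, -∞]
  [-8, -∞, 0, -∞, 6]
  [5, -∞, -∞, 0, 1]
  [-6, 3, -∞, -∞, 0]
D(1):
  [0, -∞, -∞, -∞, -∞]
  [-∞, 0, -∞, -∞, -∞]
  [-8, -∞, 0, -∞, 6]
  [5, -∞, -∞, 0, 1]
  [-6, 3, -∞, -∞, 0]
D(2):
  [0, -∞, -∞, -∞, -∞]
  [-∞, 0, -∞, -∞, -∞]
  [-8, -∞, 0, -∞, 6]
  [5, -∞, -∞, 0, 1]
  [-6, 3, -∞, -∞, 0]
D(3):
  [0, -∞, -∞, -∞, -∞]
  [-∞, 0, -∞, -∞, -∞]
  [-8, -∞, 0, -∞, 6]
  [5, -∞, -∞, 0, 1]
  [-6, 3, -∞, -∞, 0]
D(4):
  [0, -∞, -∞, -∞, -∞]
  [-∞, 0, -∞, -∞, -∞]
  [-8, -∞, 0, -∞, 6]
  [5, -∞, -∞, 0, 1]
  [-6, 3, -∞, -∞, 0]
D(5):
  [0, -∞, -∞, -∞, -∞]
  [-∞, 0, -∞, -∞, -∞]
  [0, 9, 0, -∞, 6]
  [5, 4, -∞, 0, 1]
  [-6, 3, -∞, -∞, 0]
Answer: A*[3][1] = 0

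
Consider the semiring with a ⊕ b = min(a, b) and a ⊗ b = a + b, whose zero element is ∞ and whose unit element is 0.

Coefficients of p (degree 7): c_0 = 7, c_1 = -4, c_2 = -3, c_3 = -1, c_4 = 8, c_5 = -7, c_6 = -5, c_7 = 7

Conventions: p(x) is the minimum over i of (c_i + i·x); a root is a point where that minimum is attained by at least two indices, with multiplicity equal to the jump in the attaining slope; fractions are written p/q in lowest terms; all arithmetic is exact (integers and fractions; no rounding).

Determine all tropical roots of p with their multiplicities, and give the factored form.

hull edge (i=0, c=7) to (i=1, c=-4): slope -11, span 1
hull edge (i=1, c=-4) to (i=5, c=-7): slope -3/4, span 4
hull edge (i=5, c=-7) to (i=6, c=-5): slope 2, span 1
hull edge (i=6, c=-5) to (i=7, c=7): slope 12, span 1
Factored form: p(x) = 7 ⊗ (x ⊕ (-12)) ⊗ (x ⊕ (-2)) ⊗ (x ⊕ 3/4) ⊗ (x ⊕ 3/4) ⊗ (x ⊕ 3/4) ⊗ (x ⊕ 3/4) ⊗ (x ⊕ 11)
Answer: roots = -12 (mult 1), -2 (mult 1), 3/4 (mult 4), 11 (mult 1)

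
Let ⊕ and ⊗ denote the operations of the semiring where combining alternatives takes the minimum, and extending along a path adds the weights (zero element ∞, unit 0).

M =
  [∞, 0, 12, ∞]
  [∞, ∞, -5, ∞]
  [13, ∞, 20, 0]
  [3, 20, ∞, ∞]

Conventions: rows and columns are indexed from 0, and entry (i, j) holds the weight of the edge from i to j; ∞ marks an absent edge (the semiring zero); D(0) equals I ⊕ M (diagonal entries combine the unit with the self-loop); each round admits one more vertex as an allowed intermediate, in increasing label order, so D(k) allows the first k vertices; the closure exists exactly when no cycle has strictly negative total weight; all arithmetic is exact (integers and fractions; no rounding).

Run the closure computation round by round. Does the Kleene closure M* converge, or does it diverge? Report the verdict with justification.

D(0):
  [0, 0, 12, ∞]
  [∞, 0, -5, ∞]
  [13, ∞, 0, 0]
  [3, 20, ∞, 0]
D(1):
  [0, 0, 12, ∞]
  [∞, 0, -5, ∞]
  [13, 13, 0, 0]
  [3, 3, 15, 0]
D(2):
  [0, 0, -5, ∞]
  [∞, 0, -5, ∞]
  [13, 13, 0, 0]
  [3, 3, -2, 0]
Detection: at round 3, diagonal entry (3, 3) turns strictly negative.
Key observation: the cycle 3->0->1->2->3 has total weight 3 + 0 + (-5) + 0, which is strictly negative.
Answer: DIVERGES — negative cycle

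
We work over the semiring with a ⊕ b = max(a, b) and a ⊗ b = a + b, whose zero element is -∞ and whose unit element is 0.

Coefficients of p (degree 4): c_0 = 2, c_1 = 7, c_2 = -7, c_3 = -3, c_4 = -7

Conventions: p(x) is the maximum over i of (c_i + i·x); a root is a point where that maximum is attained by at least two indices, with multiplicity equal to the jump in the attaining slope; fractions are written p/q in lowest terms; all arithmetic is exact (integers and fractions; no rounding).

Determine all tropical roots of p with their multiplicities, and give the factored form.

hull edge (i=0, c=2) to (i=1, c=7): slope 5, span 1
hull edge (i=1, c=7) to (i=4, c=-7): slope -14/3, span 3
Factored form: p(x) = -7 ⊗ (x ⊕ (-5)) ⊗ (x ⊕ 14/3) ⊗ (x ⊕ 14/3) ⊗ (x ⊕ 14/3)
Answer: roots = -5 (mult 1), 14/3 (mult 3)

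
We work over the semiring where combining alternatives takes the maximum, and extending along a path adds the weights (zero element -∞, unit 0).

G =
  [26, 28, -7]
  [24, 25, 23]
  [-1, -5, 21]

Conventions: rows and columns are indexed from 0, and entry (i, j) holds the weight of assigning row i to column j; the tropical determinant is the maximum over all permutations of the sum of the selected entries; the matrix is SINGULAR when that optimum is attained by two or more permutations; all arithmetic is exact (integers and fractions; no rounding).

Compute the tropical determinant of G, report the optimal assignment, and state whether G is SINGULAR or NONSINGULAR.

σ = (0, 1, 2): 26 + 25 + 21 = 72
σ = (0, 2, 1): 26 + 23 + (-5) = 44
σ = (1, 0, 2): 28 + 24 + 21 = 73
σ = (1, 2, 0): 28 + 23 + (-1) = 50
σ = (2, 0, 1): (-7) + 24 + (-5) = 12
σ = (2, 1, 0): (-7) + 25 + (-1) = 17
Optimal value attained by: σ = (1, 0, 2).
Answer: det⊕(G) = 73; verdict: NONSINGULAR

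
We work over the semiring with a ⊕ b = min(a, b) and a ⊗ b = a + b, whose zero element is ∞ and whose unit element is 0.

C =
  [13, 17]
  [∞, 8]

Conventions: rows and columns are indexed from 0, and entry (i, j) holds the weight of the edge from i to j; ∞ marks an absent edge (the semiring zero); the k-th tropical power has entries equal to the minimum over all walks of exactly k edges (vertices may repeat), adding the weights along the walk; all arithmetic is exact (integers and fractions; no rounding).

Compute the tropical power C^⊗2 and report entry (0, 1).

C^⊗2:
  [26, 25]
  [∞, 16]
Key observation: the optimum is the walk 0->1->1, with weight 17 + 8 = 25.
Optimal value attained by: walk 0->1->1.
Answer: (C^⊗2)[0][1] = 25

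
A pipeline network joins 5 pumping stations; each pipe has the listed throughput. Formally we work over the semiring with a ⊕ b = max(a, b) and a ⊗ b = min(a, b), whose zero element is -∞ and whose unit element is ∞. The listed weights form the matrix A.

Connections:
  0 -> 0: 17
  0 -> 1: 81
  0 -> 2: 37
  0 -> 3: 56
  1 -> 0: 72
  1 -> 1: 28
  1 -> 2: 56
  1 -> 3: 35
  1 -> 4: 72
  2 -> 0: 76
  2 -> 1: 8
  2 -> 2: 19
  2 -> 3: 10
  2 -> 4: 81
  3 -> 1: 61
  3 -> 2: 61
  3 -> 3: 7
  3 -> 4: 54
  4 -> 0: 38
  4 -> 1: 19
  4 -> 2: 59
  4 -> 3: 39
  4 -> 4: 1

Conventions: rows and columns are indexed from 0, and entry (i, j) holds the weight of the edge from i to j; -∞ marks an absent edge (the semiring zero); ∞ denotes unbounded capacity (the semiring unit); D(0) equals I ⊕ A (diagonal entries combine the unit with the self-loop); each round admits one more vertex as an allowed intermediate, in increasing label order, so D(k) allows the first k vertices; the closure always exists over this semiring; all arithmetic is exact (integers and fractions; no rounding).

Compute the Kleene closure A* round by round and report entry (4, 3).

D(0):
  [∞, 81, 37, 56, -∞]
  [72, ∞, 56, 35, 72]
  [76, 8, ∞, 10, 81]
  [-∞, 61, 61, ∞, 54]
  [38, 19, 59, 39, ∞]
D(1):
  [∞, 81, 37, 56, -∞]
  [72, ∞, 56, 56, 72]
  [76, 76, ∞, 56, 81]
  [-∞, 61, 61, ∞, 54]
  [38, 38, 59, 39, ∞]
D(2):
  [∞, 81, 56, 56, 72]
  [72, ∞, 56, 56, 72]
  [76, 76, ∞, 56, 81]
  [61, 61, 61, ∞, 61]
  [38, 38, 59, 39, ∞]
D(3):
  [∞, 81, 56, 56, 72]
  [72, ∞, 56, 56, 72]
  [76, 76, ∞, 56, 81]
  [61, 61, 61, ∞, 61]
  [59, 59, 59, 56, ∞]
D(4):
  [∞, 81, 56, 56, 72]
  [72, ∞, 56, 56, 72]
  [76, 76, ∞, 56, 81]
  [61, 61, 61, ∞, 61]
  [59, 59, 59, 56, ∞]
D(5):
  [∞, 81, 59, 56, 72]
  [72, ∞, 59, 56, 72]
  [76, 76, ∞, 56, 81]
  [61, 61, 61, ∞, 61]
  [59, 59, 59, 56, ∞]
Answer: A*[4][3] = 56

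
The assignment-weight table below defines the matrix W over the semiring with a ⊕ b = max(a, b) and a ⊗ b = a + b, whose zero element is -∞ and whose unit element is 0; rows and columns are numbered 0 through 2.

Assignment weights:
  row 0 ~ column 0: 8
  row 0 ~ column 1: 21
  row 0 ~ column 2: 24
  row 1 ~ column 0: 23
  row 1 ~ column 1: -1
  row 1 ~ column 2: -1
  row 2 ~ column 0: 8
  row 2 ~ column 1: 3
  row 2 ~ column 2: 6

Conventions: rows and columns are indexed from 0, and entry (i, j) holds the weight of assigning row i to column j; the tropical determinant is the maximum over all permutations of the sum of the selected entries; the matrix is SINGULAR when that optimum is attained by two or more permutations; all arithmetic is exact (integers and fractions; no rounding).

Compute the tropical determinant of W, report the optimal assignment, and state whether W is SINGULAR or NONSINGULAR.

σ = (0, 1, 2): 8 + (-1) + 6 = 13
σ = (0, 2, 1): 8 + (-1) + 3 = 10
σ = (1, 0, 2): 21 + 23 + 6 = 50
σ = (1, 2, 0): 21 + (-1) + 8 = 28
σ = (2, 0, 1): 24 + 23 + 3 = 50
σ = (2, 1, 0): 24 + (-1) + 8 = 31
Optimal value attained by: σ = (1, 0, 2).
Answer: det⊕(W) = 50; verdict: SINGULAR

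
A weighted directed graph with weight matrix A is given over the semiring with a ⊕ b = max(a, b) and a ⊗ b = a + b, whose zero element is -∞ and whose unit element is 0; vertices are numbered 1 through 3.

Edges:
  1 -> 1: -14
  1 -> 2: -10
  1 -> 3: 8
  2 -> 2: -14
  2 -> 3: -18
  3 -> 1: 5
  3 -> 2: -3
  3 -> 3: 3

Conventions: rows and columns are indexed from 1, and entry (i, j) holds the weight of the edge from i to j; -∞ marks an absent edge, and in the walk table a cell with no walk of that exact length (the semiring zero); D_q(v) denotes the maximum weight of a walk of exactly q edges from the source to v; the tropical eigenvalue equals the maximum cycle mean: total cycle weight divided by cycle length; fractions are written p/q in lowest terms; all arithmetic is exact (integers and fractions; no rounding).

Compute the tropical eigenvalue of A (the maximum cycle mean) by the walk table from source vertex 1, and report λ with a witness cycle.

q=0: [0, -∞, -∞]
q=1: [-14, -10, 8]
q=2: [13, 5, 11]
q=3: [16, 8, 21]
Optimal cycle mean attained by: cycle 1->3->1, total 8 + 5, length 2.
Answer: λ = 13/2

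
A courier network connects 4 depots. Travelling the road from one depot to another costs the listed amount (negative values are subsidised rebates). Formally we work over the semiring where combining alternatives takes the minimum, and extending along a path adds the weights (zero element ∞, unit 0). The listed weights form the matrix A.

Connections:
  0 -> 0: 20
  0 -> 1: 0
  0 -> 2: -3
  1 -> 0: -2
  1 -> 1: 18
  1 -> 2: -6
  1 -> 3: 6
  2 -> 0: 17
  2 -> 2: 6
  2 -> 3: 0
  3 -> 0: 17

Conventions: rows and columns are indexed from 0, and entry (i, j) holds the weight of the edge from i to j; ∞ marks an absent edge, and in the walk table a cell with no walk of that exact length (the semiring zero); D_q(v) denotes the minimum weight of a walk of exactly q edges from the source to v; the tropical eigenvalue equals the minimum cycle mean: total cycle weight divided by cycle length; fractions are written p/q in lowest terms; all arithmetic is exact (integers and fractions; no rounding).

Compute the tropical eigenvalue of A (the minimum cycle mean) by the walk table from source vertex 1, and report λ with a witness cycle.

q=0: [∞, 0, ∞, ∞]
q=1: [-2, 18, -6, 6]
q=2: [11, -2, -5, -6]
q=3: [-4, 11, -8, -5]
q=4: [9, -4, -7, -8]
Optimal cycle mean attained by: cycle 0->1->0, total 0 + (-2), length 2.
Answer: λ = -1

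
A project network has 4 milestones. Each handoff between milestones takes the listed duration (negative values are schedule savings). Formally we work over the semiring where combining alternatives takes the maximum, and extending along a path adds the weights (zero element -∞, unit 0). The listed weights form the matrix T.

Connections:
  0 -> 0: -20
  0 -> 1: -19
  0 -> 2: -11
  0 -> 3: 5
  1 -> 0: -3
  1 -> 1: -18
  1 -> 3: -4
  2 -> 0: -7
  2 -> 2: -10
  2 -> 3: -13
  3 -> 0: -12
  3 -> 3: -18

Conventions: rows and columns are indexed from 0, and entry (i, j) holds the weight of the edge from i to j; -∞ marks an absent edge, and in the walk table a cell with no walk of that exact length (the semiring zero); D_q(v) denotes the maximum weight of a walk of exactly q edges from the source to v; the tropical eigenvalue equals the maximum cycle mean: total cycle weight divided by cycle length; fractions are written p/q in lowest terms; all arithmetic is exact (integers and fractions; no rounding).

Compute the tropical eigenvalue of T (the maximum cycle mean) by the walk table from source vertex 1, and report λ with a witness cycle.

q=0: [-∞, 0, -∞, -∞]
q=1: [-3, -18, -∞, -4]
q=2: [-16, -22, -14, 2]
q=3: [-10, -35, -24, -11]
q=4: [-23, -29, -21, -5]
Optimal cycle mean attained by: cycle 0->3->0, total 5 + (-12), length 2.
Answer: λ = -7/2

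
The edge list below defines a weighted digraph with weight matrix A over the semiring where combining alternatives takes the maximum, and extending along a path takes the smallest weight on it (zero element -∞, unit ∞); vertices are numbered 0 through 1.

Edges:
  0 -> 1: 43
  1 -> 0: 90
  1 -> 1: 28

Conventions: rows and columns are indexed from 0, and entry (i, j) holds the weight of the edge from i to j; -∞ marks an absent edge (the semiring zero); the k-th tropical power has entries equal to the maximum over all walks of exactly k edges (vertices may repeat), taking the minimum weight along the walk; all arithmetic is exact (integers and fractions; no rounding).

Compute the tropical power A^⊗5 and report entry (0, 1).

A^⊗2:
  [43, 28]
  [28, 43]
A^⊗3:
  [28, 43]
  [43, 28]
A^⊗4:
  [43, 28]
  [28, 43]
A^⊗5:
  [28, 43]
  [43, 28]
Key observation: the optimum is the walk 0->1->0->1->0->1, with weight 43 min 90 min 43 min 90 min 43 = 43.
Optimal value attained by: walk 0->1->0->1->0->1.
Answer: (A^⊗5)[0][1] = 43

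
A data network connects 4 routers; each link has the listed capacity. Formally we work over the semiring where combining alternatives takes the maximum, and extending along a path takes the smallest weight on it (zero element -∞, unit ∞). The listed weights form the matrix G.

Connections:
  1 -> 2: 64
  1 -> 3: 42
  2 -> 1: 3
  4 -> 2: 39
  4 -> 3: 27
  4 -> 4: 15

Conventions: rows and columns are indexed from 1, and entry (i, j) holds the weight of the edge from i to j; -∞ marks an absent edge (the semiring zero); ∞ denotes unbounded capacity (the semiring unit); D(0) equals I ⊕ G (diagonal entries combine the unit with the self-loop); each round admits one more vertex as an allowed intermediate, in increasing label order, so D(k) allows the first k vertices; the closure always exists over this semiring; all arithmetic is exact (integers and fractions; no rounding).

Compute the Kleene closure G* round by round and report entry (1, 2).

D(0):
  [∞, 64, 42, -∞]
  [3, ∞, -∞, -∞]
  [-∞, -∞, ∞, -∞]
  [-∞, 39, 27, ∞]
D(1):
  [∞, 64, 42, -∞]
  [3, ∞, 3, -∞]
  [-∞, -∞, ∞, -∞]
  [-∞, 39, 27, ∞]
D(2):
  [∞, 64, 42, -∞]
  [3, ∞, 3, -∞]
  [-∞, -∞, ∞, -∞]
  [3, 39, 27, ∞]
D(3):
  [∞, 64, 42, -∞]
  [3, ∞, 3, -∞]
  [-∞, -∞, ∞, -∞]
  [3, 39, 27, ∞]
D(4):
  [∞, 64, 42, -∞]
  [3, ∞, 3, -∞]
  [-∞, -∞, ∞, -∞]
  [3, 39, 27, ∞]
Answer: G*[1][2] = 64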